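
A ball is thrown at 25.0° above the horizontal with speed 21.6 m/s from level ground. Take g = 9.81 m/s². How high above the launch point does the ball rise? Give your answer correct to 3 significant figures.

4.25 m

Vertical component of launch velocity: v_y = 21.6 sin 25.0° = 9.129 m/s.
At the highest point the vertical velocity is zero, so v_y² = 2 g h_max.
h_max = (9.129)² / (2 × 9.81) = 83.34 / 19.62 = 4.25 m.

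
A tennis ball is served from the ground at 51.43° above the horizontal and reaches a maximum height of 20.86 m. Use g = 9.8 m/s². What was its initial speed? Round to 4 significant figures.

25.86 m/s

At maximum height v_y = 0, so (v₀ sin θ)² = 2 g H.
v₀ sin 51.43° = √(2 × 9.8 × 20.86) = 20.220 m/s.
v₀ = 20.220 / sin 51.43° = 20.220 / 0.7818 = 25.86 m/s.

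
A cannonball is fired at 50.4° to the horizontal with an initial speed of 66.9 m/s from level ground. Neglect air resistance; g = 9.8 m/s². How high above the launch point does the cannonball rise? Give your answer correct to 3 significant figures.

136 m

Vertical component of launch velocity: v_y = 66.9 sin 50.4° = 51.55 m/s.
At the highest point the vertical velocity is zero, so v_y² = 2 g h_max.
h_max = (51.55)² / (2 × 9.8) = 2657 / 19.60 = 136 m.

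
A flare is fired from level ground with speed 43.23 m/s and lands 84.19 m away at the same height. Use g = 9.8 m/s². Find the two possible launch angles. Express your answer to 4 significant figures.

13.10° and 76.90°

Level-ground range: R = v₀² sin(2θ)/g ⇒ sin 2θ = R g / v₀² = 84.19×9.8/43.23² = 0.4415.
2θ = arcsin(0.4415) = 26.200° or 180° − 26.200° = 153.800°.
So θ = 13.10° or θ = 76.90°.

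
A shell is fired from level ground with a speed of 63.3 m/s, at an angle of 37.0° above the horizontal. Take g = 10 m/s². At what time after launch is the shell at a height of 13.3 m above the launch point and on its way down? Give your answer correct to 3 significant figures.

7.25 s

v_y0 = 63.3 sin 37.0° = 38.09 m/s.
Set y = v_y0 t − ½ g t² = 13.3: 5.000 t² − 38.09 t + 13.3 = 0.
t = [38.09 ± √(1451 − 266.0)] / 10 = (38.09 ± 34.42) / 10, giving t = 0.367 s or t = 7.25 s.
On the way down corresponds to the larger root: t = 7.25 s.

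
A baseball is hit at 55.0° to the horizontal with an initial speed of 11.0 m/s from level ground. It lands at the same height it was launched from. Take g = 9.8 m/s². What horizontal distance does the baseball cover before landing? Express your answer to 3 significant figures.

11.6 m

Components: v_x = 11.0 cos 55.0° = 6.309 m/s, v_y = 11.0 sin 55.0° = 9.011 m/s.
Time of flight (same landing height): t = 2 v_y / g = 2 × 9.011 / 9.8 = 1.839 s.
Range: R = v_x · t = 6.309 × 1.839 = 11.6 m.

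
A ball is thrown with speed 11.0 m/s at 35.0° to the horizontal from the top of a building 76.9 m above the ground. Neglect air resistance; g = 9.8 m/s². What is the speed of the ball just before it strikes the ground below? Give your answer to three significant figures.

40.4 m/s

v_x = 11.0 cos 35.0° = 9.011 m/s is unchanged throughout.
For the vertical component, v_y² = v_y0² + 2 g h = (6.309)² + 2×9.8×76.9 = 1547, so |v_y| = 39.33 m/s.
Impact speed = √(v_x² + v_y²) = √(81.20 + 1547) = 40.4 m/s.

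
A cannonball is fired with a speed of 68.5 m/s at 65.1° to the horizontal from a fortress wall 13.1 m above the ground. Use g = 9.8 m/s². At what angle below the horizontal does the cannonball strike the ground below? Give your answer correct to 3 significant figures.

65.8°

v_x = 68.5 cos 65.1° = 28.84 m/s.
At impact |v_y| = √(v_y0² + 2 g h) = √(62.13² + 2×9.8×13.1) = 64.16 m/s.
Angle below horizontal = arctan(|v_y| / v_x) = arctan(64.16 / 28.84) = 65.8°.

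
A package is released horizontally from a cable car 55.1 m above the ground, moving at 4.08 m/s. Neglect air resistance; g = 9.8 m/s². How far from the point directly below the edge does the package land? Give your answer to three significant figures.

13.7 m

Initial vertical velocity is zero, so the fall time comes from h = ½ g t²: t = √(2 × 55.1 / 9.8) = 3.353 s.
Horizontal motion is uniform at 4.08 m/s, so x = 4.08 × 3.353 = 13.7 m.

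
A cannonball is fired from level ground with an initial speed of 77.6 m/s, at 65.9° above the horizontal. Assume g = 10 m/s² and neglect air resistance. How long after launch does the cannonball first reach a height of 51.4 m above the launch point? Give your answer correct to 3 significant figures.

v_y0 = 77.6 sin 65.9° = 70.84 m/s.
Set y = v_y0 t − ½ g t² = 51.4: 5.000 t² − 70.84 t + 51.4 = 0.
t = [70.84 ± √(5018 − 1028)] / 10 = (70.84 ± 63.17) / 10, giving t = 0.767 s or t = 13.4 s.
The cannonball is on the way up at the first time, so t = 0.767 s.

0.767 s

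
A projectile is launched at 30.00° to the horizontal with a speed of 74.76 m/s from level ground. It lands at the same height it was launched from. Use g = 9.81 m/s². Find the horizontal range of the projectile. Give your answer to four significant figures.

For level ground, R = v₀² sin(2θ) / g.
sin(2 × 30.00°) = sin 60.000° = 0.8660.
R = (74.76)² × 0.8660 / 9.81 = 493.4 m.

493.4 m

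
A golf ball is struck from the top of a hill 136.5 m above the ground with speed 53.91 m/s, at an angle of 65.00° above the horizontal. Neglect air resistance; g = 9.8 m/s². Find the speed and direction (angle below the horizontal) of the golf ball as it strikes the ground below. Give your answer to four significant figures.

v_x = 53.91 cos 65.00° = 22.783 m/s (constant).
|v_y| at impact = √((48.859)² + 2×9.8×136.5) = 71.152 m/s.
Speed = √(22.783² + 71.152²) = 74.71 m/s; angle = arctan(71.152/22.783) = 72.24° below horizontal.

74.71 m/s at 72.24° below the horizontal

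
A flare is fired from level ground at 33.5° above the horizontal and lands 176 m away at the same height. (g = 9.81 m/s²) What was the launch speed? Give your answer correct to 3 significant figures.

43.3 m/s

On level ground, R = v₀² sin(2θ) / g, so v₀ = √(R g / sin 2θ).
sin(2 × 33.5°) = 0.9205.
v₀ = √(176 × 9.81 / 0.9205) = √1876 = 43.3 m/s.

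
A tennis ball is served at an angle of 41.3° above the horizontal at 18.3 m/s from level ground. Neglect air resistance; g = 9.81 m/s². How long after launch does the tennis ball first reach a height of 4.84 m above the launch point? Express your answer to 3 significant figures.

v_y0 = 18.3 sin 41.3° = 12.08 m/s.
Set y = v_y0 t − ½ g t² = 4.84: 4.905 t² − 12.08 t + 4.84 = 0.
t = [12.08 ± √(145.9 − 94.96)] / 9.81 = (12.08 ± 7.137) / 9.81, giving t = 0.504 s or t = 1.96 s.
The tennis ball is on the way up at the first time, so t = 0.504 s.

0.504 s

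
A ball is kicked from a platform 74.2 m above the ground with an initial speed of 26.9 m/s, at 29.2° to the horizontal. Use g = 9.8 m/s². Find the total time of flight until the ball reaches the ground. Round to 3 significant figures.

Vertical component: v_y = 26.9 sin 29.2° = 13.12 m/s.
Taking up as positive with launch at y = 74.2 m, landing at y = 0: 0 = 74.2 + 13.12 t − ½(9.8) t².
Solving 4.900 t² − 13.12 t − 74.2 = 0 gives t = [13.12 + √(13.12² + 4·4.900·74.2)] / 9.800 = 5.45 s.

5.45 s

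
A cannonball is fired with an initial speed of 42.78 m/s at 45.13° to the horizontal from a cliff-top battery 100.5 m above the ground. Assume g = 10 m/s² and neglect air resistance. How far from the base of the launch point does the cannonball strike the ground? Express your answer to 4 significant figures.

254.9 m

Components: v_x = 42.78 cos 45.13° = 30.181 m/s, v_y = 42.78 sin 45.13° = 30.319 m/s.
Vertical: 0 = 100.5 + 30.319 t − ½(10) t² ⇒ 5.000 t² − 30.319 t − 100.5 = 0.
t = [30.319 + √(919.24 + 2010.0)] / 10.00 = 8.4441 s.
Horizontal: R = v_x · t = 30.181 × 8.4441 = 254.9 m.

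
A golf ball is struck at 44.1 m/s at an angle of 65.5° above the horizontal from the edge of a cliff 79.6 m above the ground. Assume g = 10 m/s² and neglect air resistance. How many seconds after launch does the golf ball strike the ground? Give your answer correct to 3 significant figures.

Vertical component: v_y = 44.1 sin 65.5° = 40.13 m/s.
Taking up as positive with launch at y = 79.6 m, landing at y = 0: 0 = 79.6 + 40.13 t − ½(10) t².
Solving 5.000 t² − 40.13 t − 79.6 = 0 gives t = [40.13 + √(40.13² + 4·5.000·79.6)] / 10.00 = 9.67 s.

9.67 s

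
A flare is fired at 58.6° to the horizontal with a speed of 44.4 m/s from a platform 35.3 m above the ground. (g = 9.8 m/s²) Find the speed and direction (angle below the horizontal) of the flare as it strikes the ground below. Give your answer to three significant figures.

51.6 m/s at 63.4° below the horizontal

v_x = 44.4 cos 58.6° = 23.13 m/s (constant).
|v_y| at impact = √((37.90)² + 2×9.8×35.3) = 46.13 m/s.
Speed = √(23.13² + 46.13²) = 51.6 m/s; angle = arctan(46.13/23.13) = 63.4° below horizontal.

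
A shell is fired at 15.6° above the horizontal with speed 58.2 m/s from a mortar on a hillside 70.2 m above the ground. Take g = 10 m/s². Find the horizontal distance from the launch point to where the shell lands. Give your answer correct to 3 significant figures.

Components: v_x = 58.2 cos 15.6° = 56.06 m/s, v_y = 58.2 sin 15.6° = 15.65 m/s.
Vertical: 0 = 70.2 + 15.65 t − ½(10) t² ⇒ 5.000 t² − 15.65 t − 70.2 = 0.
t = [15.65 + √(244.9 + 1404)] / 10.00 = 5.626 s.
Horizontal: R = v_x · t = 56.06 × 5.626 = 315 m.

315 m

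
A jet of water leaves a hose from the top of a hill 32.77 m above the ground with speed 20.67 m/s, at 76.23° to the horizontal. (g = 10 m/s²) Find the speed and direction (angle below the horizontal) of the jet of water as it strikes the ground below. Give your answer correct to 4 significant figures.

v_x = 20.67 cos 76.23° = 4.9200 m/s (constant).
|v_y| at impact = √((20.076)² + 2×10×32.77) = 32.534 m/s.
Speed = √(4.9200² + 32.534²) = 32.90 m/s; angle = arctan(32.534/4.9200) = 81.40° below horizontal.

32.90 m/s at 81.40° below the horizontal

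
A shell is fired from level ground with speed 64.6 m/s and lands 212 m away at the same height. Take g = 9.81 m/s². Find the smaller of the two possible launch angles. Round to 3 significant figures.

14.9°

Level-ground range: R = v₀² sin(2θ)/g ⇒ sin 2θ = R g / v₀² = 212×9.81/64.6² = 0.4984.
2θ = arcsin(0.4984) = 29.89° or 180° − 29.89° = 150.11°.
So θ = 14.9° or θ = 75.1°.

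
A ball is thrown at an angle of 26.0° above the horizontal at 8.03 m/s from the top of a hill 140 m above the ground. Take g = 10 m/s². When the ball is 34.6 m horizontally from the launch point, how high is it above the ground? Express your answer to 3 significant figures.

42.0 m

v_x = 8.03 cos 26.0° = 7.217 m/s, v_y0 = 8.03 sin 26.0° = 3.520 m/s.
Time to reach x = 34.6 m: t = x / v_x = 34.6 / 7.217 = 4.794 s.
y = 140 + v_y0 t − ½ g t² = 140 + 3.520×4.794 − 5.000×4.794² = 42.0 m.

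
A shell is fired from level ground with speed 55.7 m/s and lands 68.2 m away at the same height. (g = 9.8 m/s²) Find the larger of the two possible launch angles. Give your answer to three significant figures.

Level-ground range: R = v₀² sin(2θ)/g ⇒ sin 2θ = R g / v₀² = 68.2×9.8/55.7² = 0.2154.
2θ = arcsin(0.2154) = 12.44° or 180° − 12.44° = 167.56°.
So θ = 6.22° or θ = 83.8°.

83.8°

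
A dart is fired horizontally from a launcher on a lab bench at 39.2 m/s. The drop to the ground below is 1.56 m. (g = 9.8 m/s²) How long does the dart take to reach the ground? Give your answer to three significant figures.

0.564 s

The horizontal speed doesn't affect the fall. With v_y0 = 0, h = ½ g t².
t = √(2 × 1.56 / 9.8) = √0.3184 = 0.564 s.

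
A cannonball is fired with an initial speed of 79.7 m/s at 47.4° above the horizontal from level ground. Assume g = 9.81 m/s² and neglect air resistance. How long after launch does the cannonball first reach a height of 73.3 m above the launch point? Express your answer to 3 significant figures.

1.42 s

v_y0 = 79.7 sin 47.4° = 58.67 m/s.
Set y = v_y0 t − ½ g t² = 73.3: 4.905 t² − 58.67 t + 73.3 = 0.
t = [58.67 ± √(3442 − 1438)] / 9.81 = (58.67 ± 44.77) / 9.81, giving t = 1.42 s or t = 10.5 s.
The cannonball is on the way up at the first time, so t = 1.42 s.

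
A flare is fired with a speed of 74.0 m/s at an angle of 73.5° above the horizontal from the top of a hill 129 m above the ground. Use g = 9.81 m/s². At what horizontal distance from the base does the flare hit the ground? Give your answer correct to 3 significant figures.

Components: v_x = 74.0 cos 73.5° = 21.02 m/s, v_y = 74.0 sin 73.5° = 70.95 m/s.
Vertical: 0 = 129 + 70.95 t − ½(9.81) t² ⇒ 4.905 t² − 70.95 t − 129 = 0.
t = [70.95 + √(5034 + 2531)] / 9.810 = 16.10 s.
Horizontal: R = v_x · t = 21.02 × 16.10 = 338 m.

338 m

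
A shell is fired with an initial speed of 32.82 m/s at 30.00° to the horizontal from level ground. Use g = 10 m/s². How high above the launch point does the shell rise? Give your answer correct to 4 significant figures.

Vertical component of launch velocity: v_y = 32.82 sin 30.00° = 16.410 m/s.
At the highest point the vertical velocity is zero, so v_y² = 2 g h_max.
h_max = (16.410)² / (2 × 10) = 269.29 / 20.00 = 13.46 m.

13.46 m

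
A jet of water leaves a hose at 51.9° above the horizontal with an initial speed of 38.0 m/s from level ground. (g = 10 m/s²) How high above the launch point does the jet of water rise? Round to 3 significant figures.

44.7 m

Vertical component of launch velocity: v_y = 38.0 sin 51.9° = 29.90 m/s.
At the highest point the vertical velocity is zero, so v_y² = 2 g h_max.
h_max = (29.90)² / (2 × 10) = 894.0 / 20.00 = 44.7 m.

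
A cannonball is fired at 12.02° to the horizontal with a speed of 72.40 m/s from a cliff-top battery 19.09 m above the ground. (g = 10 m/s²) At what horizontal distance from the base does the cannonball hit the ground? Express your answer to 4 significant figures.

Components: v_x = 72.40 cos 12.02° = 70.813 m/s, v_y = 72.40 sin 12.02° = 15.078 m/s.
Vertical: 0 = 19.09 + 15.078 t − ½(10) t² ⇒ 5.000 t² − 15.078 t − 19.09 = 0.
t = [15.078 + √(227.35 + 381.80)] / 10.00 = 3.9759 s.
Horizontal: R = v_x · t = 70.813 × 3.9759 = 281.5 m.

281.5 m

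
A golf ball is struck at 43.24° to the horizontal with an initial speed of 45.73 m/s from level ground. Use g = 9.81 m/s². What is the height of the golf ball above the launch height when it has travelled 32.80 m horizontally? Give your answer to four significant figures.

v_x = 45.73 cos 43.24° = 33.314 m/s, v_y0 = 45.73 sin 43.24° = 31.328 m/s.
Time to reach x = 32.80 m: t = x / v_x = 32.80 / 33.314 = 0.98457 s.
y = v_y0 t − ½ g t² = 31.328×0.98457 − 4.905×0.98457² = 26.09 m.

26.09 m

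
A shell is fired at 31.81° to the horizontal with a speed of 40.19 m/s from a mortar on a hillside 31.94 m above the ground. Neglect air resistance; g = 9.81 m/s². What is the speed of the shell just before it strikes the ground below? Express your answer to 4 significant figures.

47.35 m/s

v_x = 40.19 cos 31.81° = 34.153 m/s is unchanged throughout.
For the vertical component, v_y² = v_y0² + 2 g h = (21.184)² + 2×9.81×31.94 = 1075.4, so |v_y| = 32.793 m/s.
Impact speed = √(v_x² + v_y²) = √(1166.4 + 1075.4) = 47.35 m/s.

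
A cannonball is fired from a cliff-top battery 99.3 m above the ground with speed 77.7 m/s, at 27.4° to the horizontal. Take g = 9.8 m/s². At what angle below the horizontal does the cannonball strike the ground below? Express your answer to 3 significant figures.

39.5°

v_x = 77.7 cos 27.4° = 68.98 m/s.
At impact |v_y| = √(v_y0² + 2 g h) = √(35.76² + 2×9.8×99.3) = 56.79 m/s.
Angle below horizontal = arctan(|v_y| / v_x) = arctan(56.79 / 68.98) = 39.5°.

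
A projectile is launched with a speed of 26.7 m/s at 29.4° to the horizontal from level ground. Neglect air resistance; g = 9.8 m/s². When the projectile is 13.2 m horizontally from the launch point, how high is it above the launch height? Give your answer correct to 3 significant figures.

5.86 m

v_x = 26.7 cos 29.4° = 23.26 m/s, v_y0 = 26.7 sin 29.4° = 13.11 m/s.
Time to reach x = 13.2 m: t = x / v_x = 13.2 / 23.26 = 0.5675 s.
y = v_y0 t − ½ g t² = 13.11×0.5675 − 4.900×0.5675² = 5.86 m.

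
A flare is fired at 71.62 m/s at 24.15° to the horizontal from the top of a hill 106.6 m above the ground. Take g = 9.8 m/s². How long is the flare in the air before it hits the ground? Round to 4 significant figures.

8.530 s

Vertical component: v_y = 71.62 sin 24.15° = 29.302 m/s.
Taking up as positive with launch at y = 106.6 m, landing at y = 0: 0 = 106.6 + 29.302 t − ½(9.8) t².
Solving 4.900 t² − 29.302 t − 106.6 = 0 gives t = [29.302 + √(29.302² + 4·4.900·106.6)] / 9.800 = 8.530 s.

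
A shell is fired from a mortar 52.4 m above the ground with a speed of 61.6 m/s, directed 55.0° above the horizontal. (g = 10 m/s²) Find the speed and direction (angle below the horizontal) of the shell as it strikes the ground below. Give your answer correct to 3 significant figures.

v_x = 61.6 cos 55.0° = 35.33 m/s (constant).
|v_y| at impact = √((50.46)² + 2×10×52.4) = 59.95 m/s.
Speed = √(35.33² + 59.95²) = 69.6 m/s; angle = arctan(59.95/35.33) = 59.5° below horizontal.

69.6 m/s at 59.5° below the horizontal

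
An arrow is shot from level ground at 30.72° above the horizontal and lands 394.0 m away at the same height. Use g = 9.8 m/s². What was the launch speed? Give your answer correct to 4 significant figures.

66.30 m/s

On level ground, R = v₀² sin(2θ) / g, so v₀ = √(R g / sin 2θ).
sin(2 × 30.72°) = 0.8783.
v₀ = √(394.0 × 9.8 / 0.8783) = √4396.2 = 66.30 m/s.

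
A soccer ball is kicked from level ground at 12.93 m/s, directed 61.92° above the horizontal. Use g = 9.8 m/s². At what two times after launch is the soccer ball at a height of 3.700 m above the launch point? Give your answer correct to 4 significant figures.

0.3895 s and 1.939 s

v_y0 = 12.93 sin 61.92° = 11.408 m/s.
Set y = v_y0 t − ½ g t² = 3.700: 4.900 t² − 11.408 t + 3.700 = 0.
t = [11.408 ± √(130.14 − 72.520)] / 9.8 = (11.408 ± 7.5908) / 9.8, giving t = 0.3895 s or t = 1.939 s.
So the soccer ball is at 3.700 m at t = 0.3895 s (rising) and t = 1.939 s (falling).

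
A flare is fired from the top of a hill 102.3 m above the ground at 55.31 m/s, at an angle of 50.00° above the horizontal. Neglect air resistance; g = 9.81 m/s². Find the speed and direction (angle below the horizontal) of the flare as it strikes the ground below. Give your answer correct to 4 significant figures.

71.18 m/s at 60.03° below the horizontal

v_x = 55.31 cos 50.00° = 35.553 m/s (constant).
|v_y| at impact = √((42.370)² + 2×9.81×102.3) = 61.663 m/s.
Speed = √(35.553² + 61.663²) = 71.18 m/s; angle = arctan(61.663/35.553) = 60.03° below horizontal.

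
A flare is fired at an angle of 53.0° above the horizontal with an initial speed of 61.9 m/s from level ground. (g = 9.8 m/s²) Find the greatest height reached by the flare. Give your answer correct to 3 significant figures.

125 m

Vertical component of launch velocity: v_y = 61.9 sin 53.0° = 49.44 m/s.
At the highest point the vertical velocity is zero, so v_y² = 2 g h_max.
h_max = (49.44)² / (2 × 9.8) = 2444 / 19.60 = 125 m.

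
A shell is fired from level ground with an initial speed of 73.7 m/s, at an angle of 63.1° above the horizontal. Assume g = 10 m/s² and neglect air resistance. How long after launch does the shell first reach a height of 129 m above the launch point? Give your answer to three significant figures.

v_y0 = 73.7 sin 63.1° = 65.73 m/s.
Set y = v_y0 t − ½ g t² = 129: 5.000 t² − 65.73 t + 129 = 0.
t = [65.73 ± √(4320 − 2580)] / 10 = (65.73 ± 41.71) / 10, giving t = 2.40 s or t = 10.7 s.
The shell is on the way up at the first time, so t = 2.40 s.

2.40 s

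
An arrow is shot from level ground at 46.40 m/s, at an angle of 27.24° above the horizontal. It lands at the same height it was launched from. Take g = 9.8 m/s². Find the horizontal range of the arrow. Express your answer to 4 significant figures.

178.8 m

For level ground, R = v₀² sin(2θ) / g.
sin(2 × 27.24°) = sin 54.480° = 0.8139.
R = (46.40)² × 0.8139 / 9.8 = 178.8 m.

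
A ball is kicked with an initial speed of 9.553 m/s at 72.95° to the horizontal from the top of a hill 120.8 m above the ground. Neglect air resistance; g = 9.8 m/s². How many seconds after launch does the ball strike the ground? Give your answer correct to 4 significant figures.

5.984 s

Vertical component: v_y = 9.553 sin 72.95° = 9.1331 m/s.
Taking up as positive with launch at y = 120.8 m, landing at y = 0: 0 = 120.8 + 9.1331 t − ½(9.8) t².
Solving 4.900 t² − 9.1331 t − 120.8 = 0 gives t = [9.1331 + √(9.1331² + 4·4.900·120.8)] / 9.800 = 5.984 s.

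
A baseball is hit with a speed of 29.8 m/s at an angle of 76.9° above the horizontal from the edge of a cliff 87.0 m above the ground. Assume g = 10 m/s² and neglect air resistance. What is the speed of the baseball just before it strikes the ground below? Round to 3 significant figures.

v_x = 29.8 cos 76.9° = 6.754 m/s is unchanged throughout.
For the vertical component, v_y² = v_y0² + 2 g h = (29.02)² + 2×10×87.0 = 2582, so |v_y| = 50.81 m/s.
Impact speed = √(v_x² + v_y²) = √(45.62 + 2582) = 51.3 m/s.

51.3 m/s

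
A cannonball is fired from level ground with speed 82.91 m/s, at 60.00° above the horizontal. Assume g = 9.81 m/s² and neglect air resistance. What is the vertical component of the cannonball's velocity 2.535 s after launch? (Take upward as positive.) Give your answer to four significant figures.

Initial vertical component: v_y0 = 82.91 sin 60.00° = 71.802 m/s.
v_y(t) = v_y0 − g t = 71.802 − 9.81 × 2.535 = 46.93 m/s.

46.93 m/s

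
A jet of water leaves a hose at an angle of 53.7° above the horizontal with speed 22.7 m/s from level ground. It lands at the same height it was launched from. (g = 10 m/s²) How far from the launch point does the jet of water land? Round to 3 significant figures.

49.2 m

For level ground, R = v₀² sin(2θ) / g.
sin(2 × 53.7°) = sin 107.4° = 0.9542.
R = (22.7)² × 0.9542 / 10 = 49.2 m.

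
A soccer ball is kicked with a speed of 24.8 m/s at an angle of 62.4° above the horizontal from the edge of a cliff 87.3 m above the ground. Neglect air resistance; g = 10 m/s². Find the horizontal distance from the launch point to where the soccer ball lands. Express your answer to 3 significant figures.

79.5 m

Components: v_x = 24.8 cos 62.4° = 11.49 m/s, v_y = 24.8 sin 62.4° = 21.98 m/s.
Vertical: 0 = 87.3 + 21.98 t − ½(10) t² ⇒ 5.000 t² − 21.98 t − 87.3 = 0.
t = [21.98 + √(483.1 + 1746)] / 10.00 = 6.919 s.
Horizontal: R = v_x · t = 11.49 × 6.919 = 79.5 m.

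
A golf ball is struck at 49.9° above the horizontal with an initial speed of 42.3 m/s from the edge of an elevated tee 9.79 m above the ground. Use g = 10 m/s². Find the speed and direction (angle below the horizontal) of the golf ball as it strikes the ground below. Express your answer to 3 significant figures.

v_x = 42.3 cos 49.9° = 27.25 m/s (constant).
|v_y| at impact = √((32.36)² + 2×10×9.79) = 35.26 m/s.
Speed = √(27.25² + 35.26²) = 44.6 m/s; angle = arctan(35.26/27.25) = 52.3° below horizontal.

44.6 m/s at 52.3° below the horizontal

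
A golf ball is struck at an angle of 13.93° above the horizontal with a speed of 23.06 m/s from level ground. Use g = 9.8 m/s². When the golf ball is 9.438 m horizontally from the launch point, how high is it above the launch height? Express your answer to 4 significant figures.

1.470 m

v_x = 23.06 cos 13.93° = 22.382 m/s, v_y0 = 23.06 sin 13.93° = 5.5514 m/s.
Time to reach x = 9.438 m: t = x / v_x = 9.438 / 22.382 = 0.42168 s.
y = v_y0 t − ½ g t² = 5.5514×0.42168 − 4.900×0.42168² = 1.470 m.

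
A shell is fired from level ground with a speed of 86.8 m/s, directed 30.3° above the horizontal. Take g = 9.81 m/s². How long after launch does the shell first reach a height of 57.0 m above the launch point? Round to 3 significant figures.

v_y0 = 86.8 sin 30.3° = 43.79 m/s.
Set y = v_y0 t − ½ g t² = 57.0: 4.905 t² − 43.79 t + 57.0 = 0.
t = [43.79 ± √(1918 − 1118)] / 9.81 = (43.79 ± 28.28) / 9.81, giving t = 1.58 s or t = 7.35 s.
The shell is on the way up at the first time, so t = 1.58 s.

1.58 s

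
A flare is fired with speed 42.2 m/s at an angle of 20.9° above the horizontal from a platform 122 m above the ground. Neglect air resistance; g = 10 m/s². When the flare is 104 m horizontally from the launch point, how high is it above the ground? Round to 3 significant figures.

v_x = 42.2 cos 20.9° = 39.42 m/s, v_y0 = 42.2 sin 20.9° = 15.05 m/s.
Time to reach x = 104 m: t = x / v_x = 104 / 39.42 = 2.638 s.
y = 122 + v_y0 t − ½ g t² = 122 + 15.05×2.638 − 5.000×2.638² = 127 m.

127 m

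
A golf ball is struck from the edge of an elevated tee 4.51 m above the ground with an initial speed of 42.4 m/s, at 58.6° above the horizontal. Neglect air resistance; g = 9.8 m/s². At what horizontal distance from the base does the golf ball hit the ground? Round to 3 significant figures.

166 m

Components: v_x = 42.4 cos 58.6° = 22.09 m/s, v_y = 42.4 sin 58.6° = 36.19 m/s.
Vertical: 0 = 4.51 + 36.19 t − ½(9.8) t² ⇒ 4.900 t² − 36.19 t − 4.51 = 0.
t = [36.19 + √(1310 + 88.40)] / 9.800 = 7.509 s.
Horizontal: R = v_x · t = 22.09 × 7.509 = 166 m.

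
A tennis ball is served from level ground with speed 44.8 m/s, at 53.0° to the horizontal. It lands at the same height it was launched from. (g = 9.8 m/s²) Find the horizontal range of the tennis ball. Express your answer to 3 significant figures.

For level ground, R = v₀² sin(2θ) / g.
sin(2 × 53.0°) = sin 106.0° = 0.9613.
R = (44.8)² × 0.9613 / 9.8 = 197 m.

197 m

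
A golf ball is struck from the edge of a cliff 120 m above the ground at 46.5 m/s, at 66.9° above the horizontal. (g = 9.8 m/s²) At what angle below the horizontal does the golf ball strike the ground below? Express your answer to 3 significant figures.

v_x = 46.5 cos 66.9° = 18.24 m/s.
At impact |v_y| = √(v_y0² + 2 g h) = √(42.77² + 2×9.8×120) = 64.66 m/s.
Angle below horizontal = arctan(|v_y| / v_x) = arctan(64.66 / 18.24) = 74.2°.

74.2°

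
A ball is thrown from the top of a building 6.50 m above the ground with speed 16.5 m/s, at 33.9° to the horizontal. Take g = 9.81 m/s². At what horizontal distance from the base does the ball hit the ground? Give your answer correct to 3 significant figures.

Components: v_x = 16.5 cos 33.9° = 13.70 m/s, v_y = 16.5 sin 33.9° = 9.203 m/s.
Vertical: 0 = 6.50 + 9.203 t − ½(9.81) t² ⇒ 4.905 t² − 9.203 t − 6.50 = 0.
t = [9.203 + √(84.70 + 127.5)] / 9.810 = 2.423 s.
Horizontal: R = v_x · t = 13.70 × 2.423 = 33.2 m.

33.2 m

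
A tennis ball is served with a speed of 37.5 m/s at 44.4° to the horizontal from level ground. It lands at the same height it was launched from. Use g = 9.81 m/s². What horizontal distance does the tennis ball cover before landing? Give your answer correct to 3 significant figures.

143 m

For level ground, R = v₀² sin(2θ) / g.
sin(2 × 44.4°) = sin 88.80° = 0.9998.
R = (37.5)² × 0.9998 / 9.81 = 143 m.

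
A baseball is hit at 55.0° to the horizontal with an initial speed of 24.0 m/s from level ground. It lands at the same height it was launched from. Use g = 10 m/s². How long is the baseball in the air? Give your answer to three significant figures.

3.93 s

Vertical component: v_y = 24.0 sin 55.0° = 19.66 m/s.
For a projectile landing at launch height, time of flight is t = 2 v_y / g = 2 × 19.66 / 10 = 3.93 s.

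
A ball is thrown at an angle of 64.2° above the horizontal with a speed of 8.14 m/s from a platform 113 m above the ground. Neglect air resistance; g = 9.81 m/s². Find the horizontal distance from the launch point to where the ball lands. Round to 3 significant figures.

Components: v_x = 8.14 cos 64.2° = 3.543 m/s, v_y = 8.14 sin 64.2° = 7.329 m/s.
Vertical: 0 = 113 + 7.329 t − ½(9.81) t² ⇒ 4.905 t² − 7.329 t − 113 = 0.
t = [7.329 + √(53.71 + 2217)] / 9.810 = 5.605 s.
Horizontal: R = v_x · t = 3.543 × 5.605 = 19.9 m.

19.9 m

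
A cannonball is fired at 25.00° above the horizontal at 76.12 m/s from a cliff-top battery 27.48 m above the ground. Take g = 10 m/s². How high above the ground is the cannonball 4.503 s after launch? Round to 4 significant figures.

70.96 m

v_y0 = 76.12 sin 25.00° = 32.170 m/s.
y(t) = 27.48 + v_y0 t − ½ g t² = 27.48 + 32.170×4.503 − ½×10×4.503² = 70.96 m.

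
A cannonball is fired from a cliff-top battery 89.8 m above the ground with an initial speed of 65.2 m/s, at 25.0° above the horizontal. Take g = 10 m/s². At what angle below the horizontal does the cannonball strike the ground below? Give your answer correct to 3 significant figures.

40.5°

v_x = 65.2 cos 25.0° = 59.09 m/s.
At impact |v_y| = √(v_y0² + 2 g h) = √(27.55² + 2×10×89.8) = 50.55 m/s.
Angle below horizontal = arctan(|v_y| / v_x) = arctan(50.55 / 59.09) = 40.5°.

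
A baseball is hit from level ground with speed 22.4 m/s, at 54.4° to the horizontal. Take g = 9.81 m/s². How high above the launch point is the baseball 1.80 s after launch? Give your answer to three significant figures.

16.9 m

v_y0 = 22.4 sin 54.4° = 18.21 m/s.
y(t) = v_y0 t − ½ g t² = 18.21×1.80 − 4.905×1.80² = 16.9 m.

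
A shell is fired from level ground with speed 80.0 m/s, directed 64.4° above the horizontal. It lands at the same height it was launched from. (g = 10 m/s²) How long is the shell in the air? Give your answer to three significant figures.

Vertical component: v_y = 80.0 sin 64.4° = 72.15 m/s.
For a projectile landing at launch height, time of flight is t = 2 v_y / g = 2 × 72.15 / 10 = 14.4 s.

14.4 s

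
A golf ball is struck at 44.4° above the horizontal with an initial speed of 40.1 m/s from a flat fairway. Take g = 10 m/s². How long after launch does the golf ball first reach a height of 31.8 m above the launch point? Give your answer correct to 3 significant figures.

v_y0 = 40.1 sin 44.4° = 28.06 m/s.
Set y = v_y0 t − ½ g t² = 31.8: 5.000 t² − 28.06 t + 31.8 = 0.
t = [28.06 ± √(787.4 − 636.0)] / 10 = (28.06 ± 12.30) / 10, giving t = 1.58 s or t = 4.04 s.
The golf ball is on the way up at the first time, so t = 1.58 s.

1.58 s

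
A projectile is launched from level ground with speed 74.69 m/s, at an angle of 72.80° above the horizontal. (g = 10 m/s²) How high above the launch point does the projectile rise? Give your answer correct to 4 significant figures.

254.5 m

Vertical component of launch velocity: v_y = 74.69 sin 72.80° = 71.350 m/s.
At the highest point the vertical velocity is zero, so v_y² = 2 g h_max.
h_max = (71.350)² / (2 × 10) = 5090.8 / 20.00 = 254.5 m.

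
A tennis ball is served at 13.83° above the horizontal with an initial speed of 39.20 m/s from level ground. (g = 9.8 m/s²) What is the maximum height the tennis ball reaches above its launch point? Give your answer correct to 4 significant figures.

Vertical component of launch velocity: v_y = 39.20 sin 13.83° = 9.3704 m/s.
At the highest point the vertical velocity is zero, so v_y² = 2 g h_max.
h_max = (9.3704)² / (2 × 9.8) = 87.804 / 19.60 = 4.480 m.

4.480 m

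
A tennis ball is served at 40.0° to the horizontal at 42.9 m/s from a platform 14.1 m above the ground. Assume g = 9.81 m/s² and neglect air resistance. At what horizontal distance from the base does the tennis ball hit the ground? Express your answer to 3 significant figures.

Components: v_x = 42.9 cos 40.0° = 32.86 m/s, v_y = 42.9 sin 40.0° = 27.58 m/s.
Vertical: 0 = 14.1 + 27.58 t − ½(9.81) t² ⇒ 4.905 t² − 27.58 t − 14.1 = 0.
t = [27.58 + √(760.7 + 276.6)] / 9.810 = 6.095 s.
Horizontal: R = v_x · t = 32.86 × 6.095 = 200 m.

200 m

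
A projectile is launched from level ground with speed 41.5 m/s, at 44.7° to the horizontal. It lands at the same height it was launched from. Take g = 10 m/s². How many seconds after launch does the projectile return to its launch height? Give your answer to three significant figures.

5.84 s

Vertical component: v_y = 41.5 sin 44.7° = 29.19 m/s.
For a projectile landing at launch height, time of flight is t = 2 v_y / g = 2 × 29.19 / 10 = 5.84 s.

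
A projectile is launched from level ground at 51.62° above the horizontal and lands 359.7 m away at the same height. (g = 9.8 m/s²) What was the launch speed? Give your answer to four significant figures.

On level ground, R = v₀² sin(2θ) / g, so v₀ = √(R g / sin 2θ).
sin(2 × 51.62°) = 0.9734.
v₀ = √(359.7 × 9.8 / 0.9734) = √3621.4 = 60.18 m/s.

60.18 m/s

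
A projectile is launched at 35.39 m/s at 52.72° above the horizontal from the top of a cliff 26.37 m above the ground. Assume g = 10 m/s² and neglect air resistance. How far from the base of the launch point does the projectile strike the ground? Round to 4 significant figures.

138.3 m

Components: v_x = 35.39 cos 52.72° = 21.436 m/s, v_y = 35.39 sin 52.72° = 28.159 m/s.
Vertical: 0 = 26.37 + 28.159 t − ½(10) t² ⇒ 5.000 t² − 28.159 t − 26.37 = 0.
t = [28.159 + √(792.93 + 527.40)] / 10.00 = 6.4495 s.
Horizontal: R = v_x · t = 21.436 × 6.4495 = 138.3 m.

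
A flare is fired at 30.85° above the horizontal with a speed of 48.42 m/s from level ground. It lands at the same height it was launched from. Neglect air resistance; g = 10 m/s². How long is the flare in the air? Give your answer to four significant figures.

Vertical component: v_y = 48.42 sin 30.85° = 24.829 m/s.
For a projectile landing at launch height, time of flight is t = 2 v_y / g = 2 × 24.829 / 10 = 4.966 s.

4.966 s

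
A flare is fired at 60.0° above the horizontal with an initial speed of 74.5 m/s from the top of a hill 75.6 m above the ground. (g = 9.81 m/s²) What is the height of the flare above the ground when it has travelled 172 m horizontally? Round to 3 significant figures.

269 m

v_x = 74.5 cos 60.0° = 37.25 m/s, v_y0 = 74.5 sin 60.0° = 64.52 m/s.
Time to reach x = 172 m: t = x / v_x = 172 / 37.25 = 4.617 s.
y = 75.6 + v_y0 t − ½ g t² = 75.6 + 64.52×4.617 − 4.905×4.617² = 269 m.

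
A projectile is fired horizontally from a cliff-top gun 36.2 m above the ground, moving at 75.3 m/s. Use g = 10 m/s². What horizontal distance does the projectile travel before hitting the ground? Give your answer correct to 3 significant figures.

Initial vertical velocity is zero, so the fall time comes from h = ½ g t²: t = √(2 × 36.2 / 10) = 2.691 s.
Horizontal motion is uniform at 75.3 m/s, so x = 75.3 × 2.691 = 203 m.

203 m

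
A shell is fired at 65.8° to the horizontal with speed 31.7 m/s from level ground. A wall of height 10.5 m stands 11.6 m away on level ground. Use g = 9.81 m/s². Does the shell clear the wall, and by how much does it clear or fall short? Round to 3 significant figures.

v_x = 31.7 cos 65.8° = 12.99 m/s; v_y0 = 31.7 sin 65.8° = 28.91 m/s.
Time to reach the wall: t = 11.6 / 12.99 = 0.8930 s.
Height at that point: y = 28.91×0.8930 − 4.905×0.8930² = 21.91 m.
That is 21.91 − 10.5 = 11.4 m above the top of the wall, so the shell clears it.

Yes — it clears the wall by 11.4 m.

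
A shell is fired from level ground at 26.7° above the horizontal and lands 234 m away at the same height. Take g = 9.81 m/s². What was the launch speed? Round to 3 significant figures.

53.5 m/s

On level ground, R = v₀² sin(2θ) / g, so v₀ = √(R g / sin 2θ).
sin(2 × 26.7°) = 0.8028.
v₀ = √(234 × 9.81 / 0.8028) = √2859 = 53.5 m/s.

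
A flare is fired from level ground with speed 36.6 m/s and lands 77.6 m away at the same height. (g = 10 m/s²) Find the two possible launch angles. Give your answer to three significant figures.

17.7° and 72.3°

Level-ground range: R = v₀² sin(2θ)/g ⇒ sin 2θ = R g / v₀² = 77.6×10/36.6² = 0.5793.
2θ = arcsin(0.5793) = 35.40° or 180° − 35.40° = 144.60°.
So θ = 17.7° or θ = 72.3°.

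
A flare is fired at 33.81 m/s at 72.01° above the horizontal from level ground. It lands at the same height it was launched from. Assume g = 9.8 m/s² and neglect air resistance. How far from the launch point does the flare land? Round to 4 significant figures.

For level ground, R = v₀² sin(2θ) / g.
sin(2 × 72.01°) = sin 144.02° = 0.5875.
R = (33.81)² × 0.5875 / 9.8 = 68.53 m.

68.53 m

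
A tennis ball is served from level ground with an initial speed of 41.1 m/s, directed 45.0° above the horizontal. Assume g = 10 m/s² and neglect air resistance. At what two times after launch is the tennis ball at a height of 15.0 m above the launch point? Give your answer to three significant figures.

0.573 s and 5.24 s

v_y0 = 41.1 sin 45.0° = 29.06 m/s.
Set y = v_y0 t − ½ g t² = 15.0: 5.000 t² − 29.06 t + 15.0 = 0.
t = [29.06 ± √(844.5 − 300.0)] / 10 = (29.06 ± 23.33) / 10, giving t = 0.573 s or t = 5.24 s.
So the tennis ball is at 15.0 m at t = 0.573 s (rising) and t = 5.24 s (falling).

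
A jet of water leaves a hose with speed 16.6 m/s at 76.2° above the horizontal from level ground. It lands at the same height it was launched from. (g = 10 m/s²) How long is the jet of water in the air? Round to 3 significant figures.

3.22 s

Vertical component: v_y = 16.6 sin 76.2° = 16.12 m/s.
For a projectile landing at launch height, time of flight is t = 2 v_y / g = 2 × 16.12 / 10 = 3.22 s.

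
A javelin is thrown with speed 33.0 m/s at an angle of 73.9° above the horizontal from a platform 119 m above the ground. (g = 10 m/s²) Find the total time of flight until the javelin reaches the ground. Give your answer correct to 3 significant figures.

8.99 s

Vertical component: v_y = 33.0 sin 73.9° = 31.71 m/s.
Taking up as positive with launch at y = 119 m, landing at y = 0: 0 = 119 + 31.71 t − ½(10) t².
Solving 5.000 t² − 31.71 t − 119 = 0 gives t = [31.71 + √(31.71² + 4·5.000·119)] / 10.00 = 8.99 s.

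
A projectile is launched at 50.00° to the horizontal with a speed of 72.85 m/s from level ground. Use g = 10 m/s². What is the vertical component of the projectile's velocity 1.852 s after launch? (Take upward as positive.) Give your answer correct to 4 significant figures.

Initial vertical component: v_y0 = 72.85 sin 50.00° = 55.806 m/s.
v_y(t) = v_y0 − g t = 55.806 − 10 × 1.852 = 37.29 m/s.

37.29 m/s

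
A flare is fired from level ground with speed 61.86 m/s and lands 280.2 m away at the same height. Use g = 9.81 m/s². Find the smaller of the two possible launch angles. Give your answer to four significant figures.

22.96°

Level-ground range: R = v₀² sin(2θ)/g ⇒ sin 2θ = R g / v₀² = 280.2×9.81/61.86² = 0.7183.
2θ = arcsin(0.7183) = 45.914° or 180° − 45.914° = 134.086°.
So θ = 22.96° or θ = 67.04°.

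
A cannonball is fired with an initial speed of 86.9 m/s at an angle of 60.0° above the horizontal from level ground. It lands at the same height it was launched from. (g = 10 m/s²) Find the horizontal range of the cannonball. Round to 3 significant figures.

654 m

Components: v_x = 86.9 cos 60.0° = 43.45 m/s, v_y = 86.9 sin 60.0° = 75.26 m/s.
Time of flight (same landing height): t = 2 v_y / g = 2 × 75.26 / 10 = 15.05 s.
Range: R = v_x · t = 43.45 × 15.05 = 654 m.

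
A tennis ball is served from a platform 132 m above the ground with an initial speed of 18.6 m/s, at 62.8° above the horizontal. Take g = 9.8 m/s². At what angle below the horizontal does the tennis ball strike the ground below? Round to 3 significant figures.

81.0°

v_x = 18.6 cos 62.8° = 8.502 m/s.
At impact |v_y| = √(v_y0² + 2 g h) = √(16.54² + 2×9.8×132) = 53.49 m/s.
Angle below horizontal = arctan(|v_y| / v_x) = arctan(53.49 / 8.502) = 81.0°.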